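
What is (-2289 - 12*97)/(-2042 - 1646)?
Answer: 3453/3688 ≈ 0.93628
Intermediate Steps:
(-2289 - 12*97)/(-2042 - 1646) = (-2289 - 1164)/(-3688) = -3453*(-1/3688) = 3453/3688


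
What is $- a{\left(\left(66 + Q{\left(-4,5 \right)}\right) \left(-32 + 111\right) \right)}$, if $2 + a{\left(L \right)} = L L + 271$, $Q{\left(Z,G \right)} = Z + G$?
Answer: $-28016118$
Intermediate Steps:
$Q{\left(Z,G \right)} = G + Z$
$a{\left(L \right)} = 269 + L^{2}$ ($a{\left(L \right)} = -2 + \left(L L + 271\right) = -2 + \left(L^{2} + 271\right) = -2 + \left(271 + L^{2}\right) = 269 + L^{2}$)
$- a{\left(\left(66 + Q{\left(-4,5 \right)}\right) \left(-32 + 111\right) \right)} = - (269 + \left(\left(66 + \left(5 - 4\right)\right) \left(-32 + 111\right)\right)^{2}) = - (269 + \left(\left(66 + 1\right) 79\right)^{2}) = - (269 + \left(67 \cdot 79\right)^{2}) = - (269 + 5293^{2}) = - (269 + 28015849) = \left(-1\right) 28016118 = -28016118$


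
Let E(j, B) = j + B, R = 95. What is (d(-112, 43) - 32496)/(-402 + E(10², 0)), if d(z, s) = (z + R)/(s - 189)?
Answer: 4744399/44092 ≈ 107.60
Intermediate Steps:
d(z, s) = (95 + z)/(-189 + s) (d(z, s) = (z + 95)/(s - 189) = (95 + z)/(-189 + s))
E(j, B) = B + j
(d(-112, 43) - 32496)/(-402 + E(10², 0)) = ((95 - 112)/(-189 + 43) - 32496)/(-402 + (0 + 10²)) = (-17/(-146) - 32496)/(-402 + (0 + 100)) = (-1/146*(-17) - 32496)/(-402 + 100) = (17/146 - 32496)/(-302) = -4744399/146*(-1/302) = 4744399/44092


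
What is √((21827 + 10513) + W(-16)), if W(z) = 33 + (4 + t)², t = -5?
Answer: √32374 ≈ 179.93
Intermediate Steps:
W(z) = 34 (W(z) = 33 + (4 - 5)² = 33 + (-1)² = 33 + 1 = 34)
√((21827 + 10513) + W(-16)) = √((21827 + 10513) + 34) = √(32340 + 34) = √32374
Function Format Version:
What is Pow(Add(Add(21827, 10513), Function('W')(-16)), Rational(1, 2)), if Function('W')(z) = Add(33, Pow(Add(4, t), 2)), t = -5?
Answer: Pow(32374, Rational(1, 2)) ≈ 179.93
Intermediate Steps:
Function('W')(z) = 34 (Function('W')(z) = Add(33, Pow(Add(4, -5), 2)) = Add(33, Pow(-1, 2)) = Add(33, 1) = 34)
Pow(Add(Add(21827, 10513), Function('W')(-16)), Rational(1, 2)) = Pow(Add(Add(21827, 10513), 34), Rational(1, 2)) = Pow(Add(32340, 34), Rational(1, 2)) = Pow(32374, Rational(1, 2))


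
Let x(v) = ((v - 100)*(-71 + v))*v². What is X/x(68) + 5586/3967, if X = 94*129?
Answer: 421291931/293494528 ≈ 1.4354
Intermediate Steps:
X = 12126
x(v) = v²*(-100 + v)*(-71 + v) (x(v) = ((-100 + v)*(-71 + v))*v² = v²*(-100 + v)*(-71 + v))
X/x(68) + 5586/3967 = 12126/((68²*(7100 + 68² - 171*68))) + 5586/3967 = 12126/((4624*(7100 + 4624 - 11628))) + 5586*(1/3967) = 12126/((4624*96)) + 5586/3967 = 12126/443904 + 5586/3967 = 12126*(1/443904) + 5586/3967 = 2021/73984 + 5586/3967 = 421291931/293494528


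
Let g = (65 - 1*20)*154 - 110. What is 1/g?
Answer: 1/6820 ≈ 0.00014663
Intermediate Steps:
g = 6820 (g = (65 - 20)*154 - 110 = 45*154 - 110 = 6930 - 110 = 6820)
1/g = 1/6820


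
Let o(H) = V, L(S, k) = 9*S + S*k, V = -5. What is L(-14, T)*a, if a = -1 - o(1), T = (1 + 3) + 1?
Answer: -784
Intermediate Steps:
T = 5 (T = 4 + 1 = 5)
o(H) = -5
a = 4 (a = -1 - 1*(-5) = -1 + 5 = 4)
L(-14, T)*a = -14*(9 + 5)*4 = -14*14*4 = -196*4 = -784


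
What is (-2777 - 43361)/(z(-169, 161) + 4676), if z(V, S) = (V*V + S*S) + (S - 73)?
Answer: -23069/29623 ≈ -0.77875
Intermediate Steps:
z(V, S) = -73 + S + S**2 + V**2 (z(V, S) = (V**2 + S**2) + (-73 + S) = (S**2 + V**2) + (-73 + S) = -73 + S + S**2 + V**2)
(-2777 - 43361)/(z(-169, 161) + 4676) = (-2777 - 43361)/((-73 + 161 + 161**2 + (-169)**2) + 4676) = -46138/((-73 + 161 + 25921 + 28561) + 4676) = -46138/(54570 + 4676) = -46138/59246 = -46138*1/59246 = -23069/29623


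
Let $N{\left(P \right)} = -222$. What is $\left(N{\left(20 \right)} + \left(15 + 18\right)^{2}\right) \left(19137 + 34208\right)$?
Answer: $46250115$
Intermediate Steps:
$\left(N{\left(20 \right)} + \left(15 + 18\right)^{2}\right) \left(19137 + 34208\right) = \left(-222 + \left(15 + 18\right)^{2}\right) \left(19137 + 34208\right) = \left(-222 + 33^{2}\right) 53345 = \left(-222 + 1089\right) 53345 = 867 \cdot 53345 = 46250115$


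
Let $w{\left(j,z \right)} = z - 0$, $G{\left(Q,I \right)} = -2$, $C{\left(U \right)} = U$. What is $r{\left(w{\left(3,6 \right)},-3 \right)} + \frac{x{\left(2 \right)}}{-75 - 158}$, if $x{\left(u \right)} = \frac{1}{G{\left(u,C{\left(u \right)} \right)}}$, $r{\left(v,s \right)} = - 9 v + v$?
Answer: $- \frac{22367}{466} \approx -47.998$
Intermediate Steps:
$w{\left(j,z \right)} = z$ ($w{\left(j,z \right)} = z + 0 = z$)
$r{\left(v,s \right)} = - 8 v$
$x{\left(u \right)} = - \frac{1}{2}$ ($x{\left(u \right)} = \frac{1}{-2} = - \frac{1}{2}$)
$r{\left(w{\left(3,6 \right)},-3 \right)} + \frac{x{\left(2 \right)}}{-75 - 158} = \left(-8\right) 6 - \frac{1}{2 \left(-75 - 158\right)} = -48 - \frac{1}{2 \left(-233\right)} = -48 - - \frac{1}{466} = -48 + \frac{1}{466} = - \frac{22367}{466}$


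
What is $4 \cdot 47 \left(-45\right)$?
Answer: $-8460$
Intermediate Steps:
$4 \cdot 47 \left(-45\right) = 188 \left(-45\right) = -8460$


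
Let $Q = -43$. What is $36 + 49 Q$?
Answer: $-2071$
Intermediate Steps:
$36 + 49 Q = 36 + 49 \left(-43\right) = 36 - 2107 = -2071$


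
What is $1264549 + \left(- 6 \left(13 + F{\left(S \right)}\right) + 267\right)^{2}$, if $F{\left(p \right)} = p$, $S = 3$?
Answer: $1293790$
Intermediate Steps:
$1264549 + \left(- 6 \left(13 + F{\left(S \right)}\right) + 267\right)^{2} = 1264549 + \left(- 6 \left(13 + 3\right) + 267\right)^{2} = 1264549 + \left(\left(-6\right) 16 + 267\right)^{2} = 1264549 + \left(-96 + 267\right)^{2} = 1264549 + 171^{2} = 1264549 + 29241 = 1293790$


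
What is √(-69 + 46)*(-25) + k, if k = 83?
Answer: 83 - 25*I*√23 ≈ 83.0 - 119.9*I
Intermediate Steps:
√(-69 + 46)*(-25) + k = √(-69 + 46)*(-25) + 83 = √(-23)*(-25) + 83 = (I*√23)*(-25) + 83 = -25*I*√23 + 83 = 83 - 25*I*√23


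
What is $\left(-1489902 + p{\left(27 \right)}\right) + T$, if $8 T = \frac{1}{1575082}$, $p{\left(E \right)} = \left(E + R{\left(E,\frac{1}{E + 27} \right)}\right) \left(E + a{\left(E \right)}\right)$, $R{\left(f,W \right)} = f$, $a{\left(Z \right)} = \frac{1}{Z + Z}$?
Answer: $- \frac{18755358218607}{12600656} \approx -1.4884 \cdot 10^{6}$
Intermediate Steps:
$a{\left(Z \right)} = \frac{1}{2 Z}$
$p{\left(E \right)} = 2 E \left(E + \frac{1}{2 E}\right)$ ($p{\left(E \right)} = \left(E + E\right) \left(E + \frac{1}{2 E}\right) = 2 E \left(E + \frac{1}{2 E}\right)$)
$T = \frac{1}{12600656}$ ($T = \frac{1}{8 \cdot 1575082} = \frac{1}{8} \cdot \frac{1}{1575082} = \frac{1}{12600656} \approx 7.9361 \cdot 10^{-8}$)
$\left(-1489902 + p{\left(27 \right)}\right) + T = \left(-1489902 + \left(1 + 2 \cdot 27^{2}\right)\right) + \frac{1}{12600656} = \left(-1489902 + \left(1 + 2 \cdot 729\right)\right) + \frac{1}{12600656} = \left(-1489902 + \left(1 + 1458\right)\right) + \frac{1}{12600656} = \left(-1489902 + 1459\right) + \frac{1}{12600656} = -1488443 + \frac{1}{12600656} = - \frac{18755358218607}{12600656}$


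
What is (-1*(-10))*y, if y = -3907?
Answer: -39070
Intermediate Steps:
(-1*(-10))*y = -1*(-10)*(-3907) = 10*(-3907) = -39070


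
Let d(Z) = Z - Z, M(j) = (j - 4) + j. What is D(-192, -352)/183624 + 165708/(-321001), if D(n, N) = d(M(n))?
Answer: -165708/321001 ≈ -0.51622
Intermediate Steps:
M(j) = -4 + 2*j (M(j) = (-4 + j) + j = -4 + 2*j)
d(Z) = 0
D(n, N) = 0
D(-192, -352)/183624 + 165708/(-321001) = 0/183624 + 165708/(-321001) = 0*(1/183624) + 165708*(-1/321001) = 0 - 165708/321001 = -165708/321001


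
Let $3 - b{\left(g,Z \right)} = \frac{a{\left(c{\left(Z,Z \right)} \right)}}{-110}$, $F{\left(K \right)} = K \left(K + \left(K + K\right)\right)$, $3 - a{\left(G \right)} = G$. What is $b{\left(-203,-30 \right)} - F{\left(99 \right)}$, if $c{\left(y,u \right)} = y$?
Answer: $- \frac{293997}{10} \approx -29400.0$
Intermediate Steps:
$a{\left(G \right)} = 3 - G$
$F{\left(K \right)} = 3 K^{2}$ ($F{\left(K \right)} = K \left(K + 2 K\right) = K 3 K = 3 K^{2}$)
$b{\left(g,Z \right)} = \frac{333}{110} - \frac{Z}{110}$ ($b{\left(g,Z \right)} = 3 - \frac{3 - Z}{-110} = 3 - \left(3 - Z\right) \left(- \frac{1}{110}\right) = 3 - \left(- \frac{3}{110} + \frac{Z}{110}\right) = \frac{333}{110} - \frac{Z}{110}$)
$b{\left(-203,-30 \right)} - F{\left(99 \right)} = \left(\frac{333}{110} - - \frac{3}{11}\right) - 3 \cdot 99^{2} = \left(\frac{333}{110} + \frac{3}{11}\right) - 3 \cdot 9801 = \frac{33}{10} - 29403 = - \frac{293997}{10}$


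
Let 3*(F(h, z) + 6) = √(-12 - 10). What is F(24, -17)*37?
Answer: -222 + 37*I*√22/3 ≈ -222.0 + 57.848*I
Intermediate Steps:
F(h, z) = -6 + I*√22/3 (F(h, z) = -6 + √(-12 - 10)/3 = -6 + √(-22)/3 = -6 + (I*√22)/3 = -6 + I*√22/3)
F(24, -17)*37 = (-6 + I*√22/3)*37 = -222 + 37*I*√22/3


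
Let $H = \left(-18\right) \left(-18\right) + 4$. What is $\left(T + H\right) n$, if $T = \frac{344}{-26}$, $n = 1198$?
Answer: $\frac{4902216}{13} \approx 3.7709 \cdot 10^{5}$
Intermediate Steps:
$H = 328$ ($H = 324 + 4 = 328$)
$T = - \frac{172}{13}$ ($T = 344 \left(- \frac{1}{26}\right) = - \frac{172}{13} \approx -13.231$)
$\left(T + H\right) n = \left(- \frac{172}{13} + 328\right) 1198 = \frac{4092}{13} \cdot 1198 = \frac{4902216}{13}$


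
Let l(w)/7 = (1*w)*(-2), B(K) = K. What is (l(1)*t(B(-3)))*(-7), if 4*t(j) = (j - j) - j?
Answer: 147/2 ≈ 73.500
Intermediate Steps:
t(j) = -j/4 (t(j) = ((j - j) - j)/4 = (0 - j)/4 = (-j)/4 = -j/4)
l(w) = -14*w (l(w) = 7*((1*w)*(-2)) = 7*(w*(-2)) = 7*(-2*w) = -14*w)
(l(1)*t(B(-3)))*(-7) = ((-14*1)*(-1/4*(-3)))*(-7) = -14*3/4*(-7) = -21/2*(-7) = 147/2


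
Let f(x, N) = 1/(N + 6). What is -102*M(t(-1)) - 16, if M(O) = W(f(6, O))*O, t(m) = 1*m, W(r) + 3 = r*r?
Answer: -7948/25 ≈ -317.92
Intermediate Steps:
f(x, N) = 1/(6 + N)
W(r) = -3 + r**2 (W(r) = -3 + r*r = -3 + r**2)
t(m) = m
M(O) = O*(-3 + (6 + O)**(-2)) (M(O) = (-3 + (1/(6 + O))**2)*O = (-3 + (6 + O)**(-2))*O = O*(-3 + (6 + O)**(-2)))
-102*M(t(-1)) - 16 = -102*(-3*(-1) - 1/(6 - 1)**2) - 16 = -102*(3 - 1/5**2) - 16 = -102*(3 - 1*1/25) - 16 = -102*(3 - 1/25) - 16 = -102*74/25 - 16 = -7548/25 - 16 = -7948/25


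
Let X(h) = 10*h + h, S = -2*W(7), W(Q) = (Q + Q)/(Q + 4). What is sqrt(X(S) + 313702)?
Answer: sqrt(313674) ≈ 560.07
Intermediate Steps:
W(Q) = 2*Q/(4 + Q) (W(Q) = (2*Q)/(4 + Q) = 2*Q/(4 + Q))
S = -28/11 (S = -4*7/(4 + 7) = -4*7/11 = -2*14/11 = -28/11 ≈ -2.5455)
X(h) = 11*h
sqrt(X(S) + 313702) = sqrt(11*(-28/11) + 313702) = sqrt(-28 + 313702) = sqrt(313674)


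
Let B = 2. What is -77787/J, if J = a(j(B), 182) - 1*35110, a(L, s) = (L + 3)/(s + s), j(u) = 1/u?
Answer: 8089848/3651439 ≈ 2.2155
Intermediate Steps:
a(L, s) = (3 + L)/(2*s) (a(L, s) = (3 + L)/((2*s)) = (3 + L)*(1/(2*s)) = (3 + L)/(2*s))
J = -3651439/104 (J = (½)*(3 + 1/2)/182 - 1*35110 = (½)*(1/182)*(3 + ½) - 35110 = (½)*(1/182)*(7/2) - 35110 = 1/104 - 35110 = -3651439/104 ≈ -35110.)
-77787/J = -77787/(-3651439/104) = -77787*(-104/3651439) = 8089848/3651439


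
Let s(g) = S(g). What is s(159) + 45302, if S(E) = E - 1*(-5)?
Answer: 45466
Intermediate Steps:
S(E) = 5 + E (S(E) = E + 5 = 5 + E)
s(g) = 5 + g
s(159) + 45302 = (5 + 159) + 45302 = 164 + 45302 = 45466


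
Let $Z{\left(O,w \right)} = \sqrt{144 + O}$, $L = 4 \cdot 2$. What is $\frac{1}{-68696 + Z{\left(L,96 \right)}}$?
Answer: $- \frac{8587}{589892533} - \frac{\sqrt{38}}{2359570132} \approx -1.4559 \cdot 10^{-5}$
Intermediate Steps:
$L = 8$
$\frac{1}{-68696 + Z{\left(L,96 \right)}} = \frac{1}{-68696 + \sqrt{144 + 8}} = \frac{1}{-68696 + \sqrt{152}} = \frac{1}{-68696 + 2 \sqrt{38}}$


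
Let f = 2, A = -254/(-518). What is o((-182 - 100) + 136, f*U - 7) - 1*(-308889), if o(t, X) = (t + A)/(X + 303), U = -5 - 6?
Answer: 21920579087/70966 ≈ 3.0889e+5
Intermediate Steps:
A = 127/259 (A = -254*(-1/518) = 127/259 ≈ 0.49035)
U = -11
o(t, X) = (127/259 + t)/(303 + X) (o(t, X) = (t + 127/259)/(X + 303) = (127/259 + t)/(303 + X))
o((-182 - 100) + 136, f*U - 7) - 1*(-308889) = (127/259 + ((-182 - 100) + 136))/(303 + (2*(-11) - 7)) - 1*(-308889) = (127/259 + (-282 + 136))/(303 + (-22 - 7)) + 308889 = (127/259 - 146)/(303 - 29) + 308889 = -37687/259/274 + 308889 = (1/274)*(-37687/259) + 308889 = -37687/70966 + 308889 = 21920579087/70966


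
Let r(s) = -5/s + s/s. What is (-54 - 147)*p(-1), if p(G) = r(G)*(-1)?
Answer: 1206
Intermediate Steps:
r(s) = 1 - 5/s (r(s) = -5/s + 1 = 1 - 5/s)
p(G) = -(-5 + G)/G (p(G) = ((-5 + G)/G)*(-1) = -(-5 + G)/G)
(-54 - 147)*p(-1) = (-54 - 147)*((5 - 1*(-1))/(-1)) = -(-201)*(5 + 1) = -(-201)*6 = -201*(-6) = 1206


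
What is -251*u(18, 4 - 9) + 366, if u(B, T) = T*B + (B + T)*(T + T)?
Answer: 55586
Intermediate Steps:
u(B, T) = B*T + 2*T*(B + T) (u(B, T) = B*T + (B + T)*(2*T) = B*T + 2*T*(B + T))
-251*u(18, 4 - 9) + 366 = -251*(4 - 9)*(2*(4 - 9) + 3*18) + 366 = -(-1255)*(2*(-5) + 54) + 366 = -(-1255)*(-10 + 54) + 366 = -(-1255)*44 + 366 = -251*(-220) + 366 = 55220 + 366 = 55586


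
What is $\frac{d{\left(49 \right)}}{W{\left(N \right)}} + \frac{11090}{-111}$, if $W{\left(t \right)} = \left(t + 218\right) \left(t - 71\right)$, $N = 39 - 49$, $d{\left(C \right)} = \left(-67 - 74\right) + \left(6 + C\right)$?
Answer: $- \frac{31139129}{311688} \approx -99.905$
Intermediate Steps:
$d{\left(C \right)} = -135 + C$ ($d{\left(C \right)} = -141 + \left(6 + C\right) = -135 + C$)
$N = -10$ ($N = 39 - 49 = -10$)
$W{\left(t \right)} = \left(-71 + t\right) \left(218 + t\right)$ ($W{\left(t \right)} = \left(218 + t\right) \left(-71 + t\right) = \left(-71 + t\right) \left(218 + t\right)$)
$\frac{d{\left(49 \right)}}{W{\left(N \right)}} + \frac{11090}{-111} = \frac{-135 + 49}{-15478 + \left(-10\right)^{2} + 147 \left(-10\right)} + \frac{11090}{-111} = - \frac{86}{-15478 + 100 - 1470} + 11090 \left(- \frac{1}{111}\right) = - \frac{86}{-16848} - \frac{11090}{111} = \left(-86\right) \left(- \frac{1}{16848}\right) - \frac{11090}{111} = \frac{43}{8424} - \frac{11090}{111} = - \frac{31139129}{311688}$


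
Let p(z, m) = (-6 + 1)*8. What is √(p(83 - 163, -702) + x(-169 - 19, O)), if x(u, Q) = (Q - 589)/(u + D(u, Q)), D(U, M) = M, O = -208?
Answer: 7*I*√3377/66 ≈ 6.1634*I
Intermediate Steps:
p(z, m) = -40 (p(z, m) = -5*8 = -40)
x(u, Q) = (-589 + Q)/(Q + u) (x(u, Q) = (Q - 589)/(u + Q) = (-589 + Q)/(Q + u))
√(p(83 - 163, -702) + x(-169 - 19, O)) = √(-40 + (-589 - 208)/(-208 + (-169 - 19))) = √(-40 - 797/(-208 - 188)) = √(-40 - 797/(-396)) = √(-40 - 1/396*(-797)) = √(-40 + 797/396) = √(-15043/396) = 7*I*√3377/66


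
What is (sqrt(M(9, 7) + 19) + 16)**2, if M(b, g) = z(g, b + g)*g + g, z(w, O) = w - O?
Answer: (16 + I*sqrt(37))**2 ≈ 219.0 + 194.65*I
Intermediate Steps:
M(b, g) = g - b*g (M(b, g) = (g - (b + g))*g + g = (g + (-b - g))*g + g = (-b)*g + g = -b*g + g = g - b*g)
(sqrt(M(9, 7) + 19) + 16)**2 = (sqrt(7*(1 - 1*9) + 19) + 16)**2 = (sqrt(7*(1 - 9) + 19) + 16)**2 = (sqrt(7*(-8) + 19) + 16)**2 = (sqrt(-56 + 19) + 16)**2 = (sqrt(-37) + 16)**2 = (I*sqrt(37) + 16)**2 = (16 + I*sqrt(37))**2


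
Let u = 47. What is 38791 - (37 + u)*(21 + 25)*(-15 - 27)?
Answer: 201079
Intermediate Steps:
38791 - (37 + u)*(21 + 25)*(-15 - 27) = 38791 - (37 + 47)*(21 + 25)*(-15 - 27) = 38791 - 84*46*(-42) = 38791 - 84*(-1932) = 38791 - 1*(-162288) = 38791 + 162288 = 201079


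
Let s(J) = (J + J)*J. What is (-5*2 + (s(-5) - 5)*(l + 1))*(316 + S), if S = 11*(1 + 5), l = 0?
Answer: 13370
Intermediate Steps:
s(J) = 2*J**2 (s(J) = (2*J)*J = 2*J**2)
S = 66 (S = 11*6 = 66)
(-5*2 + (s(-5) - 5)*(l + 1))*(316 + S) = (-5*2 + (2*(-5)**2 - 5)*(0 + 1))*(316 + 66) = (-10 + (2*25 - 5)*1)*382 = (-10 + (50 - 5)*1)*382 = (-10 + 45*1)*382 = (-10 + 45)*382 = 35*382 = 13370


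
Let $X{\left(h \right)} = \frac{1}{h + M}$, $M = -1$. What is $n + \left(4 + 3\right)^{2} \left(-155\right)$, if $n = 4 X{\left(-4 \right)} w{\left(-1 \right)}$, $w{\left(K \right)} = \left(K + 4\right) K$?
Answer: $- \frac{37963}{5} \approx -7592.6$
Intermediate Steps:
$X{\left(h \right)} = \frac{1}{-1 + h}$ ($X{\left(h \right)} = \frac{1}{h - 1} = \frac{1}{-1 + h}$)
$w{\left(K \right)} = K \left(4 + K\right)$ ($w{\left(K \right)} = \left(4 + K\right) K = K \left(4 + K\right)$)
$n = \frac{12}{5}$ ($n = \frac{4}{-1 - 4} \left(- (4 - 1)\right) = \frac{4}{-5} \left(\left(-1\right) 3\right) = 4 \left(- \frac{1}{5}\right) \left(-3\right) = \left(- \frac{4}{5}\right) \left(-3\right) = \frac{12}{5} \approx 2.4$)
$n + \left(4 + 3\right)^{2} \left(-155\right) = \frac{12}{5} + \left(4 + 3\right)^{2} \left(-155\right) = \frac{12}{5} + 7^{2} \left(-155\right) = \frac{12}{5} + 49 \left(-155\right) = \frac{12}{5} - 7595 = - \frac{37963}{5}$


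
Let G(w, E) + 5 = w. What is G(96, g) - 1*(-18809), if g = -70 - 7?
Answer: 18900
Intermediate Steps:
g = -77
G(w, E) = -5 + w
G(96, g) - 1*(-18809) = (-5 + 96) - 1*(-18809) = 91 + 18809 = 18900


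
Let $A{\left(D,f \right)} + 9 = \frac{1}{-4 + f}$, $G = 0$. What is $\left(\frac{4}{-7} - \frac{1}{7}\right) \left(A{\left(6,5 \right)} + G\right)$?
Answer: $\frac{40}{7} \approx 5.7143$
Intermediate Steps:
$A{\left(D,f \right)} = -9 + \frac{1}{-4 + f}$
$\left(\frac{4}{-7} - \frac{1}{7}\right) \left(A{\left(6,5 \right)} + G\right) = \left(\frac{4}{-7} - \frac{1}{7}\right) \left(\frac{37 - 45}{-4 + 5} + 0\right) = \left(4 \left(- \frac{1}{7}\right) - \frac{1}{7}\right) \left(\frac{37 - 45}{1} + 0\right) = \left(- \frac{4}{7} - \frac{1}{7}\right) \left(1 \left(-8\right) + 0\right) = - \frac{5 \left(-8 + 0\right)}{7} = \left(- \frac{5}{7}\right) \left(-8\right) = \frac{40}{7}$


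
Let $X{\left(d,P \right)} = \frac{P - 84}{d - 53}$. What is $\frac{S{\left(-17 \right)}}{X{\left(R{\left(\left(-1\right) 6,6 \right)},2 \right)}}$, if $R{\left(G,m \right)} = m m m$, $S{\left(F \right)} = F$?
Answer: $\frac{2771}{82} \approx 33.793$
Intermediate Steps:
$R{\left(G,m \right)} = m^{3}$ ($R{\left(G,m \right)} = m^{2} m = m^{3}$)
$X{\left(d,P \right)} = \frac{-84 + P}{-53 + d}$
$\frac{S{\left(-17 \right)}}{X{\left(R{\left(\left(-1\right) 6,6 \right)},2 \right)}} = - \frac{17}{\frac{1}{-53 + 6^{3}} \left(-84 + 2\right)} = - \frac{17}{\frac{1}{-53 + 216} \left(-82\right)} = - \frac{17}{\frac{1}{163} \left(-82\right)} = - \frac{17}{- \frac{82}{163}} = \left(-17\right) \left(- \frac{163}{82}\right) = \frac{2771}{82}$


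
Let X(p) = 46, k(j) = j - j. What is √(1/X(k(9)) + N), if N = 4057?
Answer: √8584658/46 ≈ 63.695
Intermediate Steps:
k(j) = 0
√(1/X(k(9)) + N) = √(1/46 + 4057) = √(186623/46) = √8584658/46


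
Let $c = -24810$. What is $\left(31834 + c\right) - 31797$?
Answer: $-24773$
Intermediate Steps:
$\left(31834 + c\right) - 31797 = \left(31834 - 24810\right) - 31797 = 7024 - 31797 = -24773$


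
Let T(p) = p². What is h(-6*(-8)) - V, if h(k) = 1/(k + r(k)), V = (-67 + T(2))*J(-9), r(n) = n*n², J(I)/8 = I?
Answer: -501863039/110640 ≈ -4536.0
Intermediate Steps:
J(I) = 8*I
r(n) = n³
V = 4536 (V = (-67 + 2²)*(8*(-9)) = (-67 + 4)*(-72) = -63*(-72) = 4536)
h(k) = 1/(k + k³)
h(-6*(-8)) - V = 1/(-6*(-8) + (-6*(-8))³) - 1*4536 = 1/(48 + 48³) - 4536 = 1/(48 + 110592) - 4536 = 1/110640 - 4536 = -501863039/110640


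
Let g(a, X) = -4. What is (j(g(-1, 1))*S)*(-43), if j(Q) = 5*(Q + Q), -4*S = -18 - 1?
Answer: 8170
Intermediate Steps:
S = 19/4 (S = -(-18 - 1)/4 = -¼*(-19) = 19/4 ≈ 4.7500)
j(Q) = 10*Q (j(Q) = 5*(2*Q) = 10*Q)
(j(g(-1, 1))*S)*(-43) = ((10*(-4))*(19/4))*(-43) = -40*19/4*(-43) = -190*(-43) = 8170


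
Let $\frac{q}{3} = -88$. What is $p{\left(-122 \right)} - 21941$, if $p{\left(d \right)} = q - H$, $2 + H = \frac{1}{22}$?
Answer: $- \frac{488467}{22} \approx -22203.0$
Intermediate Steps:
$H = - \frac{43}{22}$ ($H = -2 + \frac{1}{22} = - \frac{43}{22} \approx -1.9545$)
$q = -264$ ($q = 3 \left(-88\right) = -264$)
$p{\left(d \right)} = - \frac{5765}{22}$ ($p{\left(d \right)} = -264 - - \frac{43}{22} = -264 + \frac{43}{22} = - \frac{5765}{22}$)
$p{\left(-122 \right)} - 21941 = - \frac{5765}{22} - 21941 = - \frac{488467}{22}$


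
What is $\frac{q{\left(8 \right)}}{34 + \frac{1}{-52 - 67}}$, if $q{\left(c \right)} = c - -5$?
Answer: $\frac{1547}{4045} \approx 0.38245$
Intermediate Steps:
$q{\left(c \right)} = 5 + c$ ($q{\left(c \right)} = c + 5 = 5 + c$)
$\frac{q{\left(8 \right)}}{34 + \frac{1}{-52 - 67}} = \frac{5 + 8}{34 + \frac{1}{-52 - 67}} = \frac{1}{34 + \frac{1}{-119}} \cdot 13 = \frac{1}{34 - \frac{1}{119}} \cdot 13 = \frac{1}{\frac{4045}{119}} \cdot 13 = \frac{119}{4045} \cdot 13 = \frac{1547}{4045}$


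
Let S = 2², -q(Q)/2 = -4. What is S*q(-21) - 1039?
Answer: -1007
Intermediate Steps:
q(Q) = 8 (q(Q) = -2*(-4) = 8)
S = 4
S*q(-21) - 1039 = 4*8 - 1039 = 32 - 1039 = -1007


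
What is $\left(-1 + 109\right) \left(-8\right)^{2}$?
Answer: $6912$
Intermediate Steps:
$\left(-1 + 109\right) \left(-8\right)^{2} = 108 \cdot 64 = 6912$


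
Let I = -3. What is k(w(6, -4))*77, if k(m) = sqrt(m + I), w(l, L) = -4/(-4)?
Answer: 77*I*sqrt(2) ≈ 108.89*I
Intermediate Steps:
w(l, L) = 1 (w(l, L) = -4*(-1/4) = 1)
k(m) = sqrt(-3 + m) (k(m) = sqrt(m - 3) = sqrt(-3 + m))
k(w(6, -4))*77 = sqrt(-3 + 1)*77 = sqrt(-2)*77 = (I*sqrt(2))*77 = 77*I*sqrt(2)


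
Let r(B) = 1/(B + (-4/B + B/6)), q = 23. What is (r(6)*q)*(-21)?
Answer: -1449/19 ≈ -76.263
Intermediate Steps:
r(B) = 1/(-4/B + 7*B/6) (r(B) = 1/(B + (-4/B + B*(⅙))) = 1/(B + (-4/B + B/6)) = 1/(-4/B + 7*B/6))
(r(6)*q)*(-21) = ((6*6/(-24 + 7*6²))*23)*(-21) = ((6*6/(-24 + 7*36))*23)*(-21) = ((6*6/(-24 + 252))*23)*(-21) = ((6*6/228)*23)*(-21) = ((6*6*(1/228))*23)*(-21) = ((3/19)*23)*(-21) = (69/19)*(-21) = -1449/19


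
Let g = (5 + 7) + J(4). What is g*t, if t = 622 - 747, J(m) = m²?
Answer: -3500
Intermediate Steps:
t = -125
g = 28 (g = (5 + 7) + 4² = 12 + 16 = 28)
g*t = 28*(-125) = -3500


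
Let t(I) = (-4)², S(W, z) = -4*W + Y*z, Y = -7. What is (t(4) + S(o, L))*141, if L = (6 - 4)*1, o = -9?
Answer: 5358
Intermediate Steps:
L = 2 (L = 2*1 = 2)
S(W, z) = -7*z - 4*W (S(W, z) = -4*W - 7*z = -7*z - 4*W)
t(I) = 16
(t(4) + S(o, L))*141 = (16 + (-7*2 - 4*(-9)))*141 = (16 + (-14 + 36))*141 = (16 + 22)*141 = 38*141 = 5358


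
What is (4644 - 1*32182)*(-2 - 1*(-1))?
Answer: 27538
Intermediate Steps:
(4644 - 1*32182)*(-2 - 1*(-1)) = (4644 - 32182)*(-2 + 1) = -27538*(-1) = 27538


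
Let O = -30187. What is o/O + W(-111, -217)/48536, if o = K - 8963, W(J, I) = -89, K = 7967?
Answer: 45655213/1465156232 ≈ 0.031161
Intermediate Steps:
o = -996 (o = 7967 - 8963 = -996)
o/O + W(-111, -217)/48536 = -996/(-30187) - 89/48536 = -996*(-1/30187) - 89*1/48536 = 996/30187 - 89/48536 = 45655213/1465156232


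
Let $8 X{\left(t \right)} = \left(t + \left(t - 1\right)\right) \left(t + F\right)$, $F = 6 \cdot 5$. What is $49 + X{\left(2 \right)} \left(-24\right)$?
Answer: $-239$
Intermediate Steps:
$F = 30$
$X{\left(t \right)} = \frac{\left(-1 + 2 t\right) \left(30 + t\right)}{8}$ ($X{\left(t \right)} = \frac{\left(t + \left(t - 1\right)\right) \left(t + 30\right)}{8} = \frac{\left(t + \left(-1 + t\right)\right) \left(30 + t\right)}{8} = \frac{\left(-1 + 2 t\right) \left(30 + t\right)}{8}$)
$49 + X{\left(2 \right)} \left(-24\right) = 49 + \left(- \frac{15}{4} + \frac{2^{2}}{4} + \frac{59}{8} \cdot 2\right) \left(-24\right) = 49 + \left(- \frac{15}{4} + \frac{1}{4} \cdot 4 + \frac{59}{4}\right) \left(-24\right) = 49 + \left(- \frac{15}{4} + 1 + \frac{59}{4}\right) \left(-24\right) = 49 + 12 \left(-24\right) = 49 - 288 = -239$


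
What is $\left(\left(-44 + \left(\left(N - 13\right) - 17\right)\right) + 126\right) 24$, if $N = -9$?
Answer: $1032$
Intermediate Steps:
$\left(\left(-44 + \left(\left(N - 13\right) - 17\right)\right) + 126\right) 24 = \left(\left(-44 - 39\right) + 126\right) 24 = \left(-83 + 126\right) 24 = 43 \cdot 24 = 1032$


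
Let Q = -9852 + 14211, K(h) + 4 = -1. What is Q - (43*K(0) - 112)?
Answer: 4686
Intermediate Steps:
K(h) = -5 (K(h) = -4 - 1 = -5)
Q = 4359
Q - (43*K(0) - 112) = 4359 - (43*(-5) - 112) = 4359 - (-215 - 112) = 4359 - 1*(-327) = 4359 + 327 = 4686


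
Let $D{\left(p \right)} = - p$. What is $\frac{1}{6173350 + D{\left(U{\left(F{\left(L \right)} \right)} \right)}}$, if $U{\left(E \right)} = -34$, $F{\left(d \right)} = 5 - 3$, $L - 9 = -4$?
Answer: $\frac{1}{6173384} \approx 1.6199 \cdot 10^{-7}$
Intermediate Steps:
$L = 5$ ($L = 9 - 4 = 5$)
$F{\left(d \right)} = 2$
$\frac{1}{6173350 + D{\left(U{\left(F{\left(L \right)} \right)} \right)}} = \frac{1}{6173350 - -34} = \frac{1}{6173350 + 34} = \frac{1}{6173384}$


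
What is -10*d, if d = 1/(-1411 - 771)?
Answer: 5/1091 ≈ 0.0045829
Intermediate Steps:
d = -1/2182 (d = 1/(-2182) = -1/2182 ≈ -0.00045829)
-10*d = -10*(-1/2182) = 5/1091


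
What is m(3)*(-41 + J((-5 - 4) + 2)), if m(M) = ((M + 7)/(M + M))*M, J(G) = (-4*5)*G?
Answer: 495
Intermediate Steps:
J(G) = -20*G
m(M) = 7/2 + M/2 (m(M) = ((7 + M)/((2*M)))*M = ((7 + M)*(1/(2*M)))*M = ((7 + M)/(2*M))*M = 7/2 + M/2)
m(3)*(-41 + J((-5 - 4) + 2)) = (7/2 + (1/2)*3)*(-41 - 20*((-5 - 4) + 2)) = (7/2 + 3/2)*(-41 - 20*(-9 + 2)) = 5*(-41 - 20*(-7)) = 5*(-41 + 140) = 5*99 = 495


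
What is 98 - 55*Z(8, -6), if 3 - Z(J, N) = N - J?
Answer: -837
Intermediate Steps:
Z(J, N) = 3 + J - N (Z(J, N) = 3 - (N - J) = 3 + (J - N) = 3 + J - N)
98 - 55*Z(8, -6) = 98 - 55*(3 + 8 - 1*(-6)) = 98 - 55*(3 + 8 + 6) = 98 - 55*17 = 98 - 935 = -837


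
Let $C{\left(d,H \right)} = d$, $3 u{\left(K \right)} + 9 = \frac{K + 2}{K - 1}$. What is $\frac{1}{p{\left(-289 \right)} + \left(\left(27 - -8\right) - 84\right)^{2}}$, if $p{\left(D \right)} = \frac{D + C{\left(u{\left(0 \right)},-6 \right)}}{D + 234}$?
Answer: $\frac{165}{397043} \approx 0.00041557$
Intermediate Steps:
$u{\left(K \right)} = -3 + \frac{2 + K}{3 \left(-1 + K\right)}$ ($u{\left(K \right)} = -3 + \frac{\left(K + 2\right) \frac{1}{K - 1}}{3} = -3 + \frac{\left(2 + K\right) \frac{1}{-1 + K}}{3} = -3 + \frac{\frac{1}{-1 + K} \left(2 + K\right)}{3} = -3 + \frac{2 + K}{3 \left(-1 + K\right)}$)
$p{\left(D \right)} = \frac{- \frac{11}{3} + D}{234 + D}$ ($p{\left(D \right)} = \frac{D + \frac{11 - 0}{3 \left(-1 + 0\right)}}{D + 234} = \frac{D + \frac{11 + 0}{3 \left(-1\right)}}{234 + D} = \frac{D + \frac{1}{3} \left(-1\right) 11}{234 + D} = \frac{D - \frac{11}{3}}{234 + D} = \frac{- \frac{11}{3} + D}{234 + D}$)
$\frac{1}{p{\left(-289 \right)} + \left(\left(27 - -8\right) - 84\right)^{2}} = \frac{1}{\frac{- \frac{11}{3} - 289}{234 - 289} + \left(\left(27 - -8\right) - 84\right)^{2}} = \frac{1}{\frac{1}{-55} \left(- \frac{878}{3}\right) + \left(\left(27 + 8\right) - 84\right)^{2}} = \frac{1}{\left(- \frac{1}{55}\right) \left(- \frac{878}{3}\right) + \left(35 - 84\right)^{2}} = \frac{1}{\frac{878}{165} + \left(-49\right)^{2}} = \frac{1}{\frac{878}{165} + 2401} = \frac{1}{\frac{397043}{165}} = \frac{165}{397043}$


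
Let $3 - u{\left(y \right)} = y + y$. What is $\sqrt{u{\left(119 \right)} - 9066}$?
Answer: $i \sqrt{9301} \approx 96.442 i$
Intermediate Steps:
$u{\left(y \right)} = 3 - 2 y$ ($u{\left(y \right)} = 3 - \left(y + y\right) = 3 - 2 y$)
$\sqrt{u{\left(119 \right)} - 9066} = \sqrt{\left(3 - 238\right) - 9066} = \sqrt{-235 - 9066} = \sqrt{-9301} = i \sqrt{9301}$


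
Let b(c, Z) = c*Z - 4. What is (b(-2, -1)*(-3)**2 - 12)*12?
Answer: -360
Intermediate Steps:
b(c, Z) = -4 + Z*c (b(c, Z) = Z*c - 4 = -4 + Z*c)
(b(-2, -1)*(-3)**2 - 12)*12 = ((-4 - 1*(-2))*(-3)**2 - 12)*12 = ((-4 + 2)*9 - 12)*12 = (-2*9 - 12)*12 = (-18 - 12)*12 = -30*12 = -360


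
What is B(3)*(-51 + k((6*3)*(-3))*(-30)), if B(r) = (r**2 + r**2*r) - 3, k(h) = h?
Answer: 51777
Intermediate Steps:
B(r) = -3 + r**2 + r**3 (B(r) = (r**2 + r**3) - 3 = -3 + r**2 + r**3)
B(3)*(-51 + k((6*3)*(-3))*(-30)) = (-3 + 3**2 + 3**3)*(-51 + ((6*3)*(-3))*(-30)) = (-3 + 9 + 27)*(-51 + (18*(-3))*(-30)) = 33*(-51 - 54*(-30)) = 33*(-51 + 1620) = 33*1569 = 51777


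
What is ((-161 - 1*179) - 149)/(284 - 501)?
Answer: 489/217 ≈ 2.2535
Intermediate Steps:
((-161 - 1*179) - 149)/(284 - 501) = ((-161 - 179) - 149)/(-217) = (-340 - 149)*(-1/217) = -489*(-1/217) = 489/217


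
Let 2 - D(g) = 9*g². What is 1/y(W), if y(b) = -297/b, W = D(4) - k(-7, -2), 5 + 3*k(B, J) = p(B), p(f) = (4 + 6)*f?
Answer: 13/33 ≈ 0.39394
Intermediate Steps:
D(g) = 2 - 9*g²
p(f) = 10*f
k(B, J) = -5/3 + 10*B/3 (k(B, J) = -5/3 + (10*B)/3 = -5/3 + 10*B/3)
W = -117 (W = (2 - 9*4²) - (-5/3 + (10/3)*(-7)) = (2 - 9*16) - (-5/3 - 70/3) = (2 - 144) - 1*(-25) = -142 + 25 = -117)
1/y(W) = 1/(-297/(-117)) = 1/(-297*(-1/117)) = 1/(33/13) = 13/33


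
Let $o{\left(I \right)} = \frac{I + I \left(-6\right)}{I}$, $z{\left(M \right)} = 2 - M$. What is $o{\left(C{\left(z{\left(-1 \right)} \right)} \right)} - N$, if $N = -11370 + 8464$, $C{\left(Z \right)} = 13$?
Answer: $2901$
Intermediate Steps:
$o{\left(I \right)} = -5$ ($o{\left(I \right)} = \frac{I - 6 I}{I} = \frac{\left(-5\right) I}{I} = -5$)
$N = -2906$
$o{\left(C{\left(z{\left(-1 \right)} \right)} \right)} - N = -5 - -2906 = -5 + 2906 = 2901$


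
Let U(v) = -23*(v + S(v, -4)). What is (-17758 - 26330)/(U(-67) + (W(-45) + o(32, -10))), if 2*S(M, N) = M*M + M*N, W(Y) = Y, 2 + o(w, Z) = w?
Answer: 2672/3223 ≈ 0.82904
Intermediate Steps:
o(w, Z) = -2 + w
S(M, N) = M²/2 + M*N/2 (S(M, N) = (M*M + M*N)/2 = (M² + M*N)/2 = M²/2 + M*N/2)
U(v) = -23*v - 23*v*(-4 + v)/2 (U(v) = -23*(v + v*(v - 4)/2) = -23*(v + v*(-4 + v)/2) = -23*v - 23*v*(-4 + v)/2)
(-17758 - 26330)/(U(-67) + (W(-45) + o(32, -10))) = (-17758 - 26330)/((23/2)*(-67)*(2 - 1*(-67)) + (-45 + (-2 + 32))) = -44088/((23/2)*(-67)*(2 + 67) + (-45 + 30)) = -44088/((23/2)*(-67)*69 - 15) = -44088/(-106329/2 - 15) = -44088/(-106359/2) = -44088*(-2/106359) = 2672/3223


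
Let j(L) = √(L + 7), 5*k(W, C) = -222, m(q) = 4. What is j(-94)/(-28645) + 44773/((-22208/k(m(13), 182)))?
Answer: 4969803/55520 - I*√87/28645 ≈ 89.514 - 0.00032562*I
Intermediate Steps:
k(W, C) = -222/5 (k(W, C) = (⅕)*(-222) = -222/5)
j(L) = √(7 + L)
j(-94)/(-28645) + 44773/((-22208/k(m(13), 182))) = √(7 - 94)/(-28645) + 44773/((-22208/(-222/5))) = √(-87)*(-1/28645) + 44773/((-22208*(-5/222))) = (I*√87)*(-1/28645) + 44773/(55520/111) = -I*√87/28645 + 44773*(111/55520) = -I*√87/28645 + 4969803/55520 = 4969803/55520 - I*√87/28645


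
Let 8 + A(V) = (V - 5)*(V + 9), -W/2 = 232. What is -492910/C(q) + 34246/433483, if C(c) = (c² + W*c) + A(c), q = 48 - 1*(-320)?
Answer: -42038324568/8801005349 ≈ -4.7765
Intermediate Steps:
W = -464 (W = -2*232 = -464)
q = 368 (q = 48 + 320 = 368)
A(V) = -8 + (-5 + V)*(9 + V) (A(V) = -8 + (V - 5)*(V + 9) = -8 + (-5 + V)*(9 + V))
C(c) = -53 - 460*c + 2*c² (C(c) = (c² - 464*c) + (-53 + c² + 4*c) = -53 - 460*c + 2*c²)
-492910/C(q) + 34246/433483 = -492910/(-53 - 460*368 + 2*368²) + 34246/433483 = -492910/(-53 - 169280 + 2*135424) + 34246*(1/433483) = -492910/(-53 - 169280 + 270848) + 34246/433483 = -492910/101515 + 34246/433483 = -492910*1/101515 + 34246/433483 = -98582/20303 + 34246/433483 = -42038324568/8801005349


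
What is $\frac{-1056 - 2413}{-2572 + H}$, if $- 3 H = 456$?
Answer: $\frac{3469}{2724} \approx 1.2735$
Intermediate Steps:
$H = -152$ ($H = \left(- \frac{1}{3}\right) 456 = -152$)
$\frac{-1056 - 2413}{-2572 + H} = \frac{-1056 - 2413}{-2572 - 152} = - \frac{3469}{-2724} = \left(-3469\right) \left(- \frac{1}{2724}\right) = \frac{3469}{2724}$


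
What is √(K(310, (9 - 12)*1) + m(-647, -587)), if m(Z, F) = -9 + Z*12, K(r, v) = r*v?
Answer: 3*I*√967 ≈ 93.29*I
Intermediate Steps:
m(Z, F) = -9 + 12*Z
√(K(310, (9 - 12)*1) + m(-647, -587)) = √(310*((9 - 12)*1) + (-9 + 12*(-647))) = √(310*(-3*1) + (-9 - 7764)) = √(310*(-3) - 7773) = √(-930 - 7773) = √(-8703) = 3*I*√967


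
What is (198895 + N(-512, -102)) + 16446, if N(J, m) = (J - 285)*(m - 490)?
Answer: 687165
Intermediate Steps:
N(J, m) = (-490 + m)*(-285 + J) (N(J, m) = (-285 + J)*(-490 + m) = (-490 + m)*(-285 + J))
(198895 + N(-512, -102)) + 16446 = (198895 + (139650 - 490*(-512) - 285*(-102) - 512*(-102))) + 16446 = (198895 + (139650 + 250880 + 29070 + 52224)) + 16446 = (198895 + 471824) + 16446 = 670719 + 16446 = 687165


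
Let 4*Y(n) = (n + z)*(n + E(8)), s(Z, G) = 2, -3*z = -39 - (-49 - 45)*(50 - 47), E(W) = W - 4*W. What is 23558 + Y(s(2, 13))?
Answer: 47985/2 ≈ 23993.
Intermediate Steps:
E(W) = -3*W
z = -81 (z = -(-39 - (-49 - 45)*(50 - 47))/3 = -(-39 - (-94)*3)/3 = -(-39 - 1*(-282))/3 = -(-39 + 282)/3 = -1/3*243 = -81)
Y(n) = (-81 + n)*(-24 + n)/4 (Y(n) = ((n - 81)*(n - 3*8))/4 = ((-81 + n)*(n - 24))/4 = ((-81 + n)*(-24 + n))/4 = (-81 + n)*(-24 + n)/4)
23558 + Y(s(2, 13)) = 23558 + (486 - 105/4*2 + (1/4)*2**2) = 23558 + (486 - 105/2 + (1/4)*4) = 23558 + (486 - 105/2 + 1) = 23558 + 869/2 = 47985/2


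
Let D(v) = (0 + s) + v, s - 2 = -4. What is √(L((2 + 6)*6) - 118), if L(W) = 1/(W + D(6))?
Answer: I*√79755/26 ≈ 10.862*I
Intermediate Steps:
s = -2 (s = 2 - 4 = -2)
D(v) = -2 + v (D(v) = (0 - 2) + v = -2 + v)
L(W) = 1/(4 + W) (L(W) = 1/(W + (-2 + 6)) = 1/(W + 4) = 1/(4 + W))
√(L((2 + 6)*6) - 118) = √(1/(4 + (2 + 6)*6) - 118) = √(1/(4 + 8*6) - 118) = √(1/(4 + 48) - 118) = √(1/52 - 118) = √(-6135/52) = I*√79755/26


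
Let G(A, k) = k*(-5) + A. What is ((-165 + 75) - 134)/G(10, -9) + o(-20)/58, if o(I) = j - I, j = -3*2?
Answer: -6111/1595 ≈ -3.8313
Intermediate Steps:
j = -6
o(I) = -6 - I
G(A, k) = A - 5*k (G(A, k) = -5*k + A = A - 5*k)
((-165 + 75) - 134)/G(10, -9) + o(-20)/58 = ((-165 + 75) - 134)/(10 - 5*(-9)) + (-6 - 1*(-20))/58 = (-90 - 134)/(10 + 45) + (-6 + 20)*(1/58) = -224/55 + 14*(1/58) = -224*1/55 + 7/29 = -224/55 + 7/29 = -6111/1595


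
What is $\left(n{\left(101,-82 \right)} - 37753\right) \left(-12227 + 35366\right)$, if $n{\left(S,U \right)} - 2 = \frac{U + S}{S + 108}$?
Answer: $- \frac{9608701140}{11} \approx -8.7352 \cdot 10^{8}$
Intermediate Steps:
$n{\left(S,U \right)} = 2 + \frac{S + U}{108 + S}$ ($n{\left(S,U \right)} = 2 + \frac{U + S}{S + 108} = 2 + \frac{S + U}{108 + S}$)
$\left(n{\left(101,-82 \right)} - 37753\right) \left(-12227 + 35366\right) = \left(\frac{216 - 82 + 3 \cdot 101}{108 + 101} - 37753\right) \left(-12227 + 35366\right) = \left(\frac{216 - 82 + 303}{209} - 37753\right) 23139 = \left(\frac{1}{209} \cdot 437 - 37753\right) 23139 = \left(\frac{23}{11} - 37753\right) 23139 = \left(- \frac{415260}{11}\right) 23139 = - \frac{9608701140}{11}$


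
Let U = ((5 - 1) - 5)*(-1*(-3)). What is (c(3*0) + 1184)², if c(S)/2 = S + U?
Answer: 1387684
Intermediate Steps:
U = -3 (U = (4 - 5)*3 = -1*3 = -3)
c(S) = -6 + 2*S (c(S) = 2*(S - 3) = 2*(-3 + S) = -6 + 2*S)
(c(3*0) + 1184)² = ((-6 + 2*(3*0)) + 1184)² = ((-6 + 2*0) + 1184)² = ((-6 + 0) + 1184)² = (-6 + 1184)² = 1178² = 1387684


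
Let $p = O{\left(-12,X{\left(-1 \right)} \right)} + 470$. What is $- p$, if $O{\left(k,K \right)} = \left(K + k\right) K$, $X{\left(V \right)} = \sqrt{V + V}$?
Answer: $-468 + 12 i \sqrt{2} \approx -468.0 + 16.971 i$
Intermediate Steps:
$X{\left(V \right)} = \sqrt{2} \sqrt{V}$ ($X{\left(V \right)} = \sqrt{2 V} = \sqrt{2} \sqrt{V}$)
$O{\left(k,K \right)} = K \left(K + k\right)$
$p = 470 + i \sqrt{2} \left(-12 + i \sqrt{2}\right)$ ($p = \sqrt{2} \sqrt{-1} \left(\sqrt{2} \sqrt{-1} - 12\right) + 470 = \sqrt{2} i \left(\sqrt{2} i - 12\right) + 470 = i \sqrt{2} \left(i \sqrt{2} - 12\right) + 470 = i \sqrt{2} \left(-12 + i \sqrt{2}\right) + 470 = 470 + i \sqrt{2} \left(-12 + i \sqrt{2}\right) \approx 468.0 - 16.971 i$)
$- p = - (468 - 12 i \sqrt{2}) = -468 + 12 i \sqrt{2}$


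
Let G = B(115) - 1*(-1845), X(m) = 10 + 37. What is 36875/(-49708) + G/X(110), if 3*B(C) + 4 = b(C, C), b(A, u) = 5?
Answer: 269984113/7008828 ≈ 38.521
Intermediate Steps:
B(C) = ⅓ (B(C) = -4/3 + (⅓)*5 = -4/3 + 5/3 = ⅓)
X(m) = 47
G = 5536/3 (G = ⅓ - 1*(-1845) = ⅓ + 1845 = 5536/3 ≈ 1845.3)
36875/(-49708) + G/X(110) = 36875/(-49708) + (5536/3)/47 = 36875*(-1/49708) + (5536/3)*(1/47) = -36875/49708 + 5536/141 = 269984113/7008828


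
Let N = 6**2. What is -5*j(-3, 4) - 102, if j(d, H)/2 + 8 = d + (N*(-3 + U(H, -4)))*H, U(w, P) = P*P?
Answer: -18712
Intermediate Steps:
N = 36
U(w, P) = P**2
j(d, H) = -16 + 2*d + 936*H (j(d, H) = -16 + 2*(d + (36*(-3 + (-4)**2))*H) = -16 + 2*(d + (36*(-3 + 16))*H) = -16 + 2*(d + (36*13)*H) = -16 + 2*(d + 468*H) = -16 + (2*d + 936*H) = -16 + 2*d + 936*H)
-5*j(-3, 4) - 102 = -5*(-16 + 2*(-3) + 936*4) - 102 = -5*(-16 - 6 + 3744) - 102 = -5*3722 - 102 = -18610 - 102 = -18712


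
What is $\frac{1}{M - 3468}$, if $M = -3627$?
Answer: $- \frac{1}{7095} \approx -0.00014094$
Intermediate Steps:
$\frac{1}{M - 3468} = \frac{1}{-3627 - 3468} = \frac{1}{-7095} = - \frac{1}{7095}$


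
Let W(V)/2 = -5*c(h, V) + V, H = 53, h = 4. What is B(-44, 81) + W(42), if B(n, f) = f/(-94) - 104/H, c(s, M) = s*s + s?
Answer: -591981/4982 ≈ -118.82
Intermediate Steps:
c(s, M) = s + s² (c(s, M) = s² + s = s + s²)
B(n, f) = -104/53 - f/94 (B(n, f) = f/(-94) - 104/53 = f*(-1/94) - 104*1/53 = -f/94 - 104/53 = -104/53 - f/94)
W(V) = -200 + 2*V (W(V) = 2*(-20*(1 + 4) + V) = 2*(-20*5 + V) = 2*(-5*20 + V) = 2*(-100 + V) = -200 + 2*V)
B(-44, 81) + W(42) = (-104/53 - 1/94*81) + (-200 + 2*42) = (-104/53 - 81/94) + (-200 + 84) = -14069/4982 - 116 = -591981/4982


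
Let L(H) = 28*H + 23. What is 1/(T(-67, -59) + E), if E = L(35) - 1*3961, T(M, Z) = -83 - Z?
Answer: -1/2982 ≈ -0.00033535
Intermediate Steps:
L(H) = 23 + 28*H
E = -2958 (E = (23 + 28*35) - 1*3961 = (23 + 980) - 3961 = 1003 - 3961 = -2958)
1/(T(-67, -59) + E) = 1/((-83 - 1*(-59)) - 2958) = 1/((-83 + 59) - 2958) = 1/(-24 - 2958) = 1/(-2982) = -1/2982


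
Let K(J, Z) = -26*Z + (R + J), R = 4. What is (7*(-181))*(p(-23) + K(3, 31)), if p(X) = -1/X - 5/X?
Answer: 23276057/23 ≈ 1.0120e+6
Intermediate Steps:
p(X) = -6/X
K(J, Z) = 4 + J - 26*Z (K(J, Z) = -26*Z + (4 + J) = 4 + J - 26*Z)
(7*(-181))*(p(-23) + K(3, 31)) = (7*(-181))*(-6/(-23) + (4 + 3 - 26*31)) = -1267*(-6*(-1/23) + (4 + 3 - 806)) = -1267*(6/23 - 799) = -1267*(-18371/23) = 23276057/23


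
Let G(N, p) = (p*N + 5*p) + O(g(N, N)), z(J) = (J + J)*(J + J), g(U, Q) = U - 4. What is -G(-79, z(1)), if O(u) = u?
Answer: 379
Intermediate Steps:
g(U, Q) = -4 + U
z(J) = 4*J**2 (z(J) = (2*J)*(2*J) = 4*J**2)
G(N, p) = -4 + N + 5*p + N*p (G(N, p) = (p*N + 5*p) + (-4 + N) = (N*p + 5*p) + (-4 + N) = (5*p + N*p) + (-4 + N) = -4 + N + 5*p + N*p)
-G(-79, z(1)) = -(-4 - 79 + 5*(4*1**2) - 316*1**2) = -(-4 - 79 + 5*(4*1) - 316) = -(-4 - 79 + 5*4 - 79*4) = -(-4 - 79 + 20 - 316) = -1*(-379) = 379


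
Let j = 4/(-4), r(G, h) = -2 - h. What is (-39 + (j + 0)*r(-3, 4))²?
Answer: 1089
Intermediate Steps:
j = -1 (j = 4*(-¼) = -1)
(-39 + (j + 0)*r(-3, 4))² = (-39 + (-1 + 0)*(-2 - 1*4))² = (-39 - (-2 - 4))² = (-39 - 1*(-6))² = (-39 + 6)² = (-33)² = 1089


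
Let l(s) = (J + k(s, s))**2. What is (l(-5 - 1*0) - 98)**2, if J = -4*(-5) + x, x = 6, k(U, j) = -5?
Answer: 117649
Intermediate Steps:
J = 26 (J = -4*(-5) + 6 = 20 + 6 = 26)
l(s) = 441 (l(s) = (26 - 5)**2 = 21**2 = 441)
(l(-5 - 1*0) - 98)**2 = (441 - 98)**2 = 343**2 = 117649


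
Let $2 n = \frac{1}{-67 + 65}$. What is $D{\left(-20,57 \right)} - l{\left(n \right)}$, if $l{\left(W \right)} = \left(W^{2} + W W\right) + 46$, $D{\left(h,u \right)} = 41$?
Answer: $- \frac{41}{8} \approx -5.125$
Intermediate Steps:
$n = - \frac{1}{4}$ ($n = \frac{1}{2 \left(-67 + 65\right)} = \frac{1}{2 \left(-2\right)} = \frac{1}{2} \left(- \frac{1}{2}\right) = - \frac{1}{4} \approx -0.25$)
$l{\left(W \right)} = 46 + 2 W^{2}$ ($l{\left(W \right)} = \left(W^{2} + W^{2}\right) + 46 = 2 W^{2} + 46 = 46 + 2 W^{2}$)
$D{\left(-20,57 \right)} - l{\left(n \right)} = 41 - \left(46 + 2 \left(- \frac{1}{4}\right)^{2}\right) = 41 - \left(46 + 2 \cdot \frac{1}{16}\right) = 41 - \left(46 + \frac{1}{8}\right) = 41 - \frac{369}{8} = - \frac{41}{8}$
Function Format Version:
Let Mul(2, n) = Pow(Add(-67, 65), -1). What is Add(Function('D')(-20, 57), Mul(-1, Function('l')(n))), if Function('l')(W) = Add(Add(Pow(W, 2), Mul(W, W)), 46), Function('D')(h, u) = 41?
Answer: Rational(-41, 8) ≈ -5.1250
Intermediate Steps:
n = Rational(-1, 4) (n = Mul(Rational(1, 2), Pow(Add(-67, 65), -1)) = Mul(Rational(1, 2), Pow(-2, -1)) = Mul(Rational(1, 2), Rational(-1, 2)) = Rational(-1, 4) ≈ -0.25000)
Function('l')(W) = Add(46, Mul(2, Pow(W, 2))) (Function('l')(W) = Add(Add(Pow(W, 2), Pow(W, 2)), 46) = Add(Mul(2, Pow(W, 2)), 46) = Add(46, Mul(2, Pow(W, 2))))
Add(Function('D')(-20, 57), Mul(-1, Function('l')(n))) = Add(41, Mul(-1, Add(46, Mul(2, Pow(Rational(-1, 4), 2))))) = Add(41, Mul(-1, Add(46, Mul(2, Rational(1, 16))))) = Add(41, Mul(-1, Add(46, Rational(1, 8)))) = Add(41, Mul(-1, Rational(369, 8))) = Add(41, Rational(-369, 8)) = Rational(-41, 8)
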